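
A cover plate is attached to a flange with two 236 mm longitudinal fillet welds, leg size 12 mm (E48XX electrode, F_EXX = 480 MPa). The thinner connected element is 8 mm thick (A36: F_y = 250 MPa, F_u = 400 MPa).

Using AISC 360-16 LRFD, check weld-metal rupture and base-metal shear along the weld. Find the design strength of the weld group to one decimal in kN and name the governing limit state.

566.4 kN (base-metal shear governs)

Weld metal: throat = 0.707×12 = 8.484 mm, L = 2×236 = 472 mm. φR_n = 0.75 × 0.6 × 480 × 8.484 × 472 = 865.0 kN.
Base metal shear (8 mm plate): yield φR_n = 1.0×0.6×250×8×472 = 566.4 kN; rupture φR_n = 0.75×0.6×400×8×472 = 679.7 kN; take 566.4 kN (yield).
Governing: min(865.0, 566.4) = 566.4 kN → base-metal shear.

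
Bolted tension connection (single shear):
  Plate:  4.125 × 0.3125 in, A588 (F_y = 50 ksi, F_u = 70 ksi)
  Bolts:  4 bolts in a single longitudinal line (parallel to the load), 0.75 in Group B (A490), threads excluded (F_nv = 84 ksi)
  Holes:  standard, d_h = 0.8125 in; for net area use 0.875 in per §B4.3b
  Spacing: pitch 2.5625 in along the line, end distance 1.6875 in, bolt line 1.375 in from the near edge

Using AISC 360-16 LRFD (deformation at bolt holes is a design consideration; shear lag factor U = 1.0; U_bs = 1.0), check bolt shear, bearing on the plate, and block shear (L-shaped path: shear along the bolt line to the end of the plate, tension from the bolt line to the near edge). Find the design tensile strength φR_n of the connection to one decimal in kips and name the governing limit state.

Bolt shear: A_b = π(0.75)²/4 = 0.44179 in². φR_n = 0.75 × 84 × 0.44179 × 4 × 1 = 111.3 kips.
Bearing (0.3125 in plate, F_u = 70 ksi): end bolts L_c = 1.6875 − 0.8125/2 = 1.28125, R_n = min(1.2×1.28125×0.3125×70, 2.4×0.75×0.3125×70) = 33.633 kips/bolt; interior L_c = 2.5625 − 0.8125 = 1.75, R_n = 39.375 kips/bolt. φR_n = 0.75 × (1×33.633 + 3×39.375) = 113.8 kips.
Block shear: shear path 1×[1.6875+3×2.5625] = 1×9.375 in, A_gv = 2.9297, A_nv = 1×(9.375 − 3.5×0.875)×0.3125 = 1.9727 in²; tension to near edge: (1.375 − 0.5×0.875)×0.3125 = 0.29297 in². R_n = min(0.6×70×1.9727, 0.6×50×2.9297) + 1.0×70×0.29297 = min(82.853, 87.891) + 20.508 = 103.36 kips. φR_n = 0.75 × 103.36 = 77.5 kips.
Governing: min(111.3, 113.8, 77.5) = 77.5 kips → block shear.

77.5 kips (block shear governs)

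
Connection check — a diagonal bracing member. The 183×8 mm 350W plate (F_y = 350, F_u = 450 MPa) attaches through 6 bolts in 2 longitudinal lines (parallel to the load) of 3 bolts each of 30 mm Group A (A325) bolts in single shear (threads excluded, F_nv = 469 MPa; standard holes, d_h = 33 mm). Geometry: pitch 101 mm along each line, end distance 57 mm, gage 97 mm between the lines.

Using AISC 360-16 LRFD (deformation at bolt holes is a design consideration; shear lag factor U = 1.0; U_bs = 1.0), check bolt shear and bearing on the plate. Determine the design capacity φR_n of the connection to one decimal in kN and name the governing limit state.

1040.0 kN (bearing governs)

Bolt shear: A_b = π(30)²/4 = 706.86 mm². φR_n = 0.75 × 469 × 706.86 × 6 × 1 = 1491.8 kN.
Bearing (8 mm plate, F_u = 450 MPa): end bolts L_c = 57 − 33/2 = 40.5, R_n = min(1.2×40.5×8×450, 2.4×30×8×450) = 174.96 kN/bolt; interior L_c = 101 − 33 = 68, R_n = 259.2 kN/bolt. φR_n = 0.75 × (2×174.96 + 4×259.2) = 1040.0 kN.
Governing: min(1491.8, 1040.0) = 1040.0 kN → bearing.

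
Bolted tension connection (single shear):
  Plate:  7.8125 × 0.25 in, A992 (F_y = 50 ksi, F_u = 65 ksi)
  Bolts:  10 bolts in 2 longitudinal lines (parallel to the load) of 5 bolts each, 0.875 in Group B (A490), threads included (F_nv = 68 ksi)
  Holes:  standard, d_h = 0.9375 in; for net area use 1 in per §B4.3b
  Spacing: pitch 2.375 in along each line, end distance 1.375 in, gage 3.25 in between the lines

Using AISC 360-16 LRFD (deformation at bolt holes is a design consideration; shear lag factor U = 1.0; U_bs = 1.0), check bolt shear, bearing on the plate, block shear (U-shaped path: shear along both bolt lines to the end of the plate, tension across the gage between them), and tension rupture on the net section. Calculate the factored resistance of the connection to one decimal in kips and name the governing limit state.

Bolt shear: A_b = π(0.875)²/4 = 0.60132 in². φR_n = 0.75 × 68 × 0.60132 × 10 × 1 = 306.7 kips.
Bearing (0.25 in plate, F_u = 65 ksi): end bolts L_c = 1.375 − 0.9375/2 = 0.90625, R_n = min(1.2×0.90625×0.25×65, 2.4×0.875×0.25×65) = 17.672 kips/bolt; interior L_c = 2.375 − 0.9375 = 1.4375, R_n = 28.031 kips/bolt. φR_n = 0.75 × (2×17.672 + 8×28.031) = 194.7 kips.
Block shear: shear path 2×[1.375+4×2.375] = 2×10.875 in, A_gv = 5.4375, A_nv = 2×(10.875 − 4.5×1)×0.25 = 3.1875 in²; tension across gage: (3.25 − 1×1)×0.25 = 0.5625 in². R_n = min(0.6×65×3.1875, 0.6×50×5.4375) + 1.0×65×0.5625 = min(124.31, 163.13) + 36.563 = 160.87 kips. φR_n = 0.75 × 160.87 = 120.7 kips.
Tension rupture (net): A_n = (7.8125 − 2×1)×0.25 = 1.4531 in² (U = 1.0, A_e = A_n). φR_n = 0.75 × 65 × 1.4531 = 70.8 kips.
Governing: min(306.7, 194.7, 120.7, 70.8) = 70.8 kips → net-section rupture.

70.8 kips (net-section rupture governs)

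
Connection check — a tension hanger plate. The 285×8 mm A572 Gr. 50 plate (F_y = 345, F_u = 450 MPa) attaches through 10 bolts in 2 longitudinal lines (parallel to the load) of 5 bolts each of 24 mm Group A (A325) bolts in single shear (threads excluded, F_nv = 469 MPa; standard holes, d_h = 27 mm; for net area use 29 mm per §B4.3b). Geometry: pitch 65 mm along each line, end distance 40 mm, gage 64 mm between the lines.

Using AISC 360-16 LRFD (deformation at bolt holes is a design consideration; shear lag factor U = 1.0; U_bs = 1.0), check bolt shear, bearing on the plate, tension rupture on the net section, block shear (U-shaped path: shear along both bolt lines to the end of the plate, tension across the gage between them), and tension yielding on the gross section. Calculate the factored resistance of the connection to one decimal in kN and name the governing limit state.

Bolt shear: A_b = π(24)²/4 = 452.39 mm². φR_n = 0.75 × 469 × 452.39 × 10 × 1 = 1591.3 kN.
Bearing (8 mm plate, F_u = 450 MPa): end bolts L_c = 40 − 27/2 = 26.5, R_n = min(1.2×26.5×8×450, 2.4×24×8×450) = 114.48 kN/bolt; interior L_c = 65 − 27 = 38, R_n = 164.16 kN/bolt. φR_n = 0.75 × (2×114.48 + 8×164.16) = 1156.7 kN.
Tension rupture (net): A_n = (285 − 2×29)×8 = 1816 mm² (U = 1.0, A_e = A_n). φR_n = 0.75 × 450 × 1816 = 612.9 kN.
Block shear: shear path 2×[40+4×65] = 2×300 mm, A_gv = 4800, A_nv = 2×(300 − 4.5×29)×8 = 2712 mm²; tension across gage: (64 − 1×29)×8 = 280 mm². R_n = min(0.6×450×2712, 0.6×345×4800) + 1.0×450×280 = min(732.24, 993.6) + 126 = 858.24 kN. φR_n = 0.75 × 858.24 = 643.7 kN.
Tension yield (gross): A_g = 285×8 = 2280 mm². φR_n = 0.90 × 345 × 2280 = 707.9 kN.
Governing: min(1591.3, 1156.7, 612.9, 643.7, 707.9) = 612.9 kN → net-section rupture.

612.9 kN (net-section rupture governs)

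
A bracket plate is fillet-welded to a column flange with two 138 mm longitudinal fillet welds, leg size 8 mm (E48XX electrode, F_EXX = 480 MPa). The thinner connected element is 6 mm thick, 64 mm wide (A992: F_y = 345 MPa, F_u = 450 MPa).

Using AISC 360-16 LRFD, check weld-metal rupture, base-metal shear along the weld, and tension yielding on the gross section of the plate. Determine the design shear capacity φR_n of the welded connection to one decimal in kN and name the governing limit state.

Weld metal: throat = 0.707×8 = 5.656 mm, L = 2×138 = 276 mm. φR_n = 0.75 × 0.6 × 480 × 5.656 × 276 = 337.2 kN.
Base metal shear (6 mm plate): yield φR_n = 1.0×0.6×345×6×276 = 342.8 kN; rupture φR_n = 0.75×0.6×450×6×276 = 335.3 kN; take 335.3 kN (rupture).
Tension yield (gross): A_g = 64×6 = 384 mm². φR_n = 0.90 × 345 × 384 = 119.2 kN.
Governing: min(337.2, 335.3, 119.2) = 119.2 kN → gross-section yield.

119.2 kN (gross-section yield governs)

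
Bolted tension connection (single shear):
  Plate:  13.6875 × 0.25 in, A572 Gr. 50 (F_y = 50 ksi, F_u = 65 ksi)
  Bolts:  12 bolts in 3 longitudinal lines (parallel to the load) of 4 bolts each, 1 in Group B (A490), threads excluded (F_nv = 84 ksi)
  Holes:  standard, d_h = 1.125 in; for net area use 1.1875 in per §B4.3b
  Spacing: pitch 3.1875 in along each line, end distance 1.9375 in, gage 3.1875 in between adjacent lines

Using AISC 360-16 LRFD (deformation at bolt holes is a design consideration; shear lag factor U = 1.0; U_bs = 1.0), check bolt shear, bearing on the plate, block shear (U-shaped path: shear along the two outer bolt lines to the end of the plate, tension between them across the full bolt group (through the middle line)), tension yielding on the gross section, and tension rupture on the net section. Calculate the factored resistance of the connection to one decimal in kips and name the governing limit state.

123.4 kips (net-section rupture governs)

Bolt shear: A_b = π(1)²/4 = 0.7854 in². φR_n = 0.75 × 84 × 0.7854 × 12 × 1 = 593.8 kips.
Bearing (0.25 in plate, F_u = 65 ksi): end bolts L_c = 1.9375 − 1.125/2 = 1.375, R_n = min(1.2×1.375×0.25×65, 2.4×1×0.25×65) = 26.813 kips/bolt; interior L_c = 3.1875 − 1.125 = 2.0625, R_n = 39 kips/bolt. φR_n = 0.75 × (3×26.813 + 9×39) = 323.6 kips.
Block shear: shear path 2×[1.9375+3×3.1875] = 2×11.5 in, A_gv = 5.75, A_nv = 2×(11.5 − 3.5×1.1875)×0.25 = 3.6719 in²; tension across gage: (6.375 − 2×1.1875)×0.25 = 1 in². R_n = min(0.6×65×3.6719, 0.6×50×5.75) + 1.0×65×1 = min(143.2, 172.5) + 65 = 208.2 kips. φR_n = 0.75 × 208.2 = 156.2 kips.
Tension yield (gross): A_g = 13.6875×0.25 = 3.4219 in². φR_n = 0.90 × 50 × 3.4219 = 154.0 kips.
Tension rupture (net): A_n = (13.6875 − 3×1.1875)×0.25 = 2.5313 in² (U = 1.0, A_e = A_n). φR_n = 0.75 × 65 × 2.5313 = 123.4 kips.
Governing: min(593.8, 323.6, 156.2, 154.0, 123.4) = 123.4 kips → net-section rupture.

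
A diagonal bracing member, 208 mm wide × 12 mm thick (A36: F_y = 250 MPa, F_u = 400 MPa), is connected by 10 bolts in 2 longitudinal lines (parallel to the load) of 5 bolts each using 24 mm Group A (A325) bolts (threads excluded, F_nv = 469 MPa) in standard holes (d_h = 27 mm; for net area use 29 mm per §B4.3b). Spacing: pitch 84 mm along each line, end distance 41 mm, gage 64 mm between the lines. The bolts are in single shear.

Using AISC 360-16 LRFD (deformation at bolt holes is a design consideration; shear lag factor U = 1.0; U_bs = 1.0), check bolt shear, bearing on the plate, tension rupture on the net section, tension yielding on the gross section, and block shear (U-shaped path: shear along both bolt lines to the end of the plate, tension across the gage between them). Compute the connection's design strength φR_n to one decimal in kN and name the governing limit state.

540.0 kN (net-section rupture governs)

Bolt shear: A_b = π(24)²/4 = 452.39 mm². φR_n = 0.75 × 469 × 452.39 × 10 × 1 = 1591.3 kN.
Bearing (12 mm plate, F_u = 400 MPa): end bolts L_c = 41 − 27/2 = 27.5, R_n = min(1.2×27.5×12×400, 2.4×24×12×400) = 158.4 kN/bolt; interior L_c = 84 − 27 = 57, R_n = 276.48 kN/bolt. φR_n = 0.75 × (2×158.4 + 8×276.48) = 1896.5 kN.
Tension rupture (net): A_n = (208 − 2×29)×12 = 1800 mm² (U = 1.0, A_e = A_n). φR_n = 0.75 × 400 × 1800 = 540.0 kN.
Tension yield (gross): A_g = 208×12 = 2496 mm². φR_n = 0.90 × 250 × 2496 = 561.6 kN.
Block shear: shear path 2×[41+4×84] = 2×377 mm, A_gv = 9048, A_nv = 2×(377 − 4.5×29)×12 = 5916 mm²; tension across gage: (64 − 1×29)×12 = 420 mm². R_n = min(0.6×400×5916, 0.6×250×9048) + 1.0×400×420 = min(1419.8, 1357.2) + 168 = 1525.2 kN. φR_n = 0.75 × 1525.2 = 1143.9 kN.
Governing: min(1591.3, 1896.5, 540.0, 561.6, 1143.9) = 540.0 kN → net-section rupture.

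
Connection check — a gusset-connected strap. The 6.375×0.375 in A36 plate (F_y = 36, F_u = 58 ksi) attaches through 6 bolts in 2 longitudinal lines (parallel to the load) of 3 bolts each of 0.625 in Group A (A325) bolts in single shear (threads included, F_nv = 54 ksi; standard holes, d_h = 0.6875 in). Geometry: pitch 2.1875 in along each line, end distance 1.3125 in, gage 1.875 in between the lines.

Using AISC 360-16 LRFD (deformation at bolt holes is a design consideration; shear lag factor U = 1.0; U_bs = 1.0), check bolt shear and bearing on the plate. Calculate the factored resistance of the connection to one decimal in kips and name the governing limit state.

74.6 kips (bolt shear governs)

Bolt shear: A_b = π(0.625)²/4 = 0.3068 in². φR_n = 0.75 × 54 × 0.3068 × 6 × 1 = 74.6 kips.
Bearing (0.375 in plate, F_u = 58 ksi): end bolts L_c = 1.3125 − 0.6875/2 = 0.96875, R_n = min(1.2×0.96875×0.375×58, 2.4×0.625×0.375×58) = 25.284 kips/bolt; interior L_c = 2.1875 − 0.6875 = 1.5, R_n = 32.625 kips/bolt. φR_n = 0.75 × (2×25.284 + 4×32.625) = 135.8 kips.
Governing: min(74.6, 135.8) = 74.6 kips → bolt shear.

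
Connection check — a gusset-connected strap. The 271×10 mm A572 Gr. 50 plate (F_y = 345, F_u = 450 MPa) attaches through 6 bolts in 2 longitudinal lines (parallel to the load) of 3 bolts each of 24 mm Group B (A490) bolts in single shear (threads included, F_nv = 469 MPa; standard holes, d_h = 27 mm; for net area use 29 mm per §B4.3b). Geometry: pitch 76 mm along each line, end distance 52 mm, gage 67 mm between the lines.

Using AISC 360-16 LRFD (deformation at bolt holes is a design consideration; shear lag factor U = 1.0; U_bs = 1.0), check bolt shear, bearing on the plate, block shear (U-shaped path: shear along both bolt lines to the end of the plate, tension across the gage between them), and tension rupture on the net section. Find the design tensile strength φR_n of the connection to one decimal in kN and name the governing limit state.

660.8 kN (block shear governs)

Bolt shear: A_b = π(24)²/4 = 452.39 mm². φR_n = 0.75 × 469 × 452.39 × 6 × 1 = 954.8 kN.
Bearing (10 mm plate, F_u = 450 MPa): end bolts L_c = 52 − 27/2 = 38.5, R_n = min(1.2×38.5×10×450, 2.4×24×10×450) = 207.9 kN/bolt; interior L_c = 76 − 27 = 49, R_n = 259.2 kN/bolt. φR_n = 0.75 × (2×207.9 + 4×259.2) = 1089.5 kN.
Block shear: shear path 2×[52+2×76] = 2×204 mm, A_gv = 4080, A_nv = 2×(204 − 2.5×29)×10 = 2630 mm²; tension across gage: (67 − 1×29)×10 = 380 mm². R_n = min(0.6×450×2630, 0.6×345×4080) + 1.0×450×380 = min(710.1, 844.56) + 171 = 881.1 kN. φR_n = 0.75 × 881.1 = 660.8 kN.
Tension rupture (net): A_n = (271 − 2×29)×10 = 2130 mm² (U = 1.0, A_e = A_n). φR_n = 0.75 × 450 × 2130 = 718.9 kN.
Governing: min(954.8, 1089.5, 660.8, 718.9) = 660.8 kN → block shear.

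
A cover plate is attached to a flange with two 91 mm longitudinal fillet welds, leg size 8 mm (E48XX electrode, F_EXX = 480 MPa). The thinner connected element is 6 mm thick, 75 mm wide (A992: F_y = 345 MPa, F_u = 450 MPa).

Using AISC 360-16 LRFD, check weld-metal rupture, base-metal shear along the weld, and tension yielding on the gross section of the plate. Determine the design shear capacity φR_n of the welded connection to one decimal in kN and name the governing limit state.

Weld metal: throat = 0.707×8 = 5.656 mm, L = 2×91 = 182 mm. φR_n = 0.75 × 0.6 × 480 × 5.656 × 182 = 222.3 kN.
Base metal shear (6 mm plate): yield φR_n = 1.0×0.6×345×6×182 = 226.0 kN; rupture φR_n = 0.75×0.6×450×6×182 = 221.1 kN; take 221.1 kN (rupture).
Tension yield (gross): A_g = 75×6 = 450 mm². φR_n = 0.90 × 345 × 450 = 139.7 kN.
Governing: min(222.3, 221.1, 139.7) = 139.7 kN → gross-section yield.

139.7 kN (gross-section yield governs)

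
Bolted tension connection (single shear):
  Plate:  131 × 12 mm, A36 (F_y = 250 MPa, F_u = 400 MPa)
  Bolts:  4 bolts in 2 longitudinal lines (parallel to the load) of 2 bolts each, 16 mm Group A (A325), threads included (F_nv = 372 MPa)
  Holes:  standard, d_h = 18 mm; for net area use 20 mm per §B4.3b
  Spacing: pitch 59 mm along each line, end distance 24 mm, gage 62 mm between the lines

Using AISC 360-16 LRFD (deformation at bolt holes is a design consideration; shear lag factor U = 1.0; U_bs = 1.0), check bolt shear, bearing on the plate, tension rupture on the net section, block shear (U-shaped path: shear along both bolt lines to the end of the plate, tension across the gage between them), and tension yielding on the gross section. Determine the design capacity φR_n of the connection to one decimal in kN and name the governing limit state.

224.4 kN (bolt shear governs)

Bolt shear: A_b = π(16)²/4 = 201.06 mm². φR_n = 0.75 × 372 × 201.06 × 4 × 1 = 224.4 kN.
Bearing (12 mm plate, F_u = 400 MPa): end bolts L_c = 24 − 18/2 = 15, R_n = min(1.2×15×12×400, 2.4×16×12×400) = 86.4 kN/bolt; interior L_c = 59 − 18 = 41, R_n = 184.32 kN/bolt. φR_n = 0.75 × (2×86.4 + 2×184.32) = 406.1 kN.
Tension rupture (net): A_n = (131 − 2×20)×12 = 1092 mm² (U = 1.0, A_e = A_n). φR_n = 0.75 × 400 × 1092 = 327.6 kN.
Block shear: shear path 2×[24+1×59] = 2×83 mm, A_gv = 1992, A_nv = 2×(83 − 1.5×20)×12 = 1272 mm²; tension across gage: (62 − 1×20)×12 = 504 mm². R_n = min(0.6×400×1272, 0.6×250×1992) + 1.0×400×504 = min(305.28, 298.8) + 201.6 = 500.4 kN. φR_n = 0.75 × 500.4 = 375.3 kN.
Tension yield (gross): A_g = 131×12 = 1572 mm². φR_n = 0.90 × 250 × 1572 = 353.7 kN.
Governing: min(224.4, 406.1, 327.6, 375.3, 353.7) = 224.4 kN → bolt shear.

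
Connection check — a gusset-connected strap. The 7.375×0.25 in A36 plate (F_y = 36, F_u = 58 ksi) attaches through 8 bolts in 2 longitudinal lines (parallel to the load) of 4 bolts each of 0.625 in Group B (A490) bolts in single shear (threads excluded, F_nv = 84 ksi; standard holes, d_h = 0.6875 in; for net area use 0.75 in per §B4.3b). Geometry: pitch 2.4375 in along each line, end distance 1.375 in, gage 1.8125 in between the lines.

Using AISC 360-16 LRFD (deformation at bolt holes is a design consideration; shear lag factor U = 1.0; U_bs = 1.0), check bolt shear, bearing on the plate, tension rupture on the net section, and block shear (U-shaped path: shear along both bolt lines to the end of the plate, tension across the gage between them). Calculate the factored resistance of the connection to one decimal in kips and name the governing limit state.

63.9 kips (net-section rupture governs)

Bolt shear: A_b = π(0.625)²/4 = 0.3068 in². φR_n = 0.75 × 84 × 0.3068 × 8 × 1 = 154.6 kips.
Bearing (0.25 in plate, F_u = 58 ksi): end bolts L_c = 1.375 − 0.6875/2 = 1.03125, R_n = min(1.2×1.03125×0.25×58, 2.4×0.625×0.25×58) = 17.944 kips/bolt; interior L_c = 2.4375 − 0.6875 = 1.75, R_n = 21.75 kips/bolt. φR_n = 0.75 × (2×17.944 + 6×21.75) = 124.8 kips.
Tension rupture (net): A_n = (7.375 − 2×0.75)×0.25 = 1.4688 in² (U = 1.0, A_e = A_n). φR_n = 0.75 × 58 × 1.4688 = 63.9 kips.
Block shear: shear path 2×[1.375+3×2.4375] = 2×8.6875 in, A_gv = 4.3438, A_nv = 2×(8.6875 − 3.5×0.75)×0.25 = 3.0313 in²; tension across gage: (1.8125 − 1×0.75)×0.25 = 0.26563 in². R_n = min(0.6×58×3.0313, 0.6×36×4.3438) + 1.0×58×0.26563 = min(105.49, 93.826) + 15.407 = 109.23 kips. φR_n = 0.75 × 109.23 = 81.9 kips.
Governing: min(154.6, 124.8, 63.9, 81.9) = 63.9 kips → net-section rupture.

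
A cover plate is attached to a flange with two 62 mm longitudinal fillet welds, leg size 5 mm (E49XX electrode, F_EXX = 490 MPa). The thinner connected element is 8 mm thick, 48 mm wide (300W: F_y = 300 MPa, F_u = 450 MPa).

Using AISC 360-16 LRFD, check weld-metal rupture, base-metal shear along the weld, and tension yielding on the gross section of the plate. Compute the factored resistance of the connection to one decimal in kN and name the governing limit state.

96.7 kN (weld metal governs)

Weld metal: throat = 0.707×5 = 3.535 mm, L = 2×62 = 124 mm. φR_n = 0.75 × 0.6 × 490 × 3.535 × 124 = 96.7 kN.
Base metal shear (8 mm plate): yield φR_n = 1.0×0.6×300×8×124 = 178.6 kN; rupture φR_n = 0.75×0.6×450×8×124 = 200.9 kN; take 178.6 kN (yield).
Tension yield (gross): A_g = 48×8 = 384 mm². φR_n = 0.90 × 300 × 384 = 103.7 kN.
Governing: min(96.7, 178.6, 103.7) = 96.7 kN → weld metal.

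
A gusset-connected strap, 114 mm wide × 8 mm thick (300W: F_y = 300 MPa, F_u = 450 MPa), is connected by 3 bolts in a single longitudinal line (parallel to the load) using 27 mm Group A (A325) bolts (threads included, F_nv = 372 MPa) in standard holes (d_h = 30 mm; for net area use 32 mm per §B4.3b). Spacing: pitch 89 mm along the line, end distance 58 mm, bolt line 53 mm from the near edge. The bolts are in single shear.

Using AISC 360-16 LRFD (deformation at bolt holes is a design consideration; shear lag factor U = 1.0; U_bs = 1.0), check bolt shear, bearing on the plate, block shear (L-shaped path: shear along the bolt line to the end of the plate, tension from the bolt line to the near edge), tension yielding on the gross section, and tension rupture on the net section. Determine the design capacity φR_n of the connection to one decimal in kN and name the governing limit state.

Bolt shear: A_b = π(27)²/4 = 572.56 mm². φR_n = 0.75 × 372 × 572.56 × 3 × 1 = 479.2 kN.
Bearing (8 mm plate, F_u = 450 MPa): end bolts L_c = 58 − 30/2 = 43, R_n = min(1.2×43×8×450, 2.4×27×8×450) = 185.76 kN/bolt; interior L_c = 89 − 30 = 59, R_n = 233.28 kN/bolt. φR_n = 0.75 × (1×185.76 + 2×233.28) = 489.2 kN.
Block shear: shear path 1×[58+2×89] = 1×236 mm, A_gv = 1888, A_nv = 1×(236 − 2.5×32)×8 = 1248 mm²; tension to near edge: (53 − 0.5×32)×8 = 296 mm². R_n = min(0.6×450×1248, 0.6×300×1888) + 1.0×450×296 = min(336.96, 339.84) + 133.2 = 470.16 kN. φR_n = 0.75 × 470.16 = 352.6 kN.
Tension yield (gross): A_g = 114×8 = 912 mm². φR_n = 0.90 × 300 × 912 = 246.2 kN.
Tension rupture (net): A_n = (114 − 1×32)×8 = 656 mm² (U = 1.0, A_e = A_n). φR_n = 0.75 × 450 × 656 = 221.4 kN.
Governing: min(479.2, 489.2, 352.6, 246.2, 221.4) = 221.4 kN → net-section rupture.

221.4 kN (net-section rupture governs)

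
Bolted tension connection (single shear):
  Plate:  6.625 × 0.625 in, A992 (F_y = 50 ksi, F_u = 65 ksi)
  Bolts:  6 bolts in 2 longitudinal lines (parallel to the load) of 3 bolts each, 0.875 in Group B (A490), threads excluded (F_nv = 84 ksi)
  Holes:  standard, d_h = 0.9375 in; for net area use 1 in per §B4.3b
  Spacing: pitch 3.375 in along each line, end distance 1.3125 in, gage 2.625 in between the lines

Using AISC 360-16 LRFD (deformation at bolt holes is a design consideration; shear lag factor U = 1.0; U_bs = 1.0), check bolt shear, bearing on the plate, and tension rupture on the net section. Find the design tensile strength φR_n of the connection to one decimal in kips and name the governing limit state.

Bolt shear: A_b = π(0.875)²/4 = 0.60132 in². φR_n = 0.75 × 84 × 0.60132 × 6 × 1 = 227.3 kips.
Bearing (0.625 in plate, F_u = 65 ksi): end bolts L_c = 1.3125 − 0.9375/2 = 0.84375, R_n = min(1.2×0.84375×0.625×65, 2.4×0.875×0.625×65) = 41.133 kips/bolt; interior L_c = 3.375 − 0.9375 = 2.4375, R_n = 85.313 kips/bolt. φR_n = 0.75 × (2×41.133 + 4×85.313) = 317.6 kips.
Tension rupture (net): A_n = (6.625 − 2×1)×0.625 = 2.8906 in² (U = 1.0, A_e = A_n). φR_n = 0.75 × 65 × 2.8906 = 140.9 kips.
Governing: min(227.3, 317.6, 140.9) = 140.9 kips → net-section rupture.

140.9 kips (net-section rupture governs)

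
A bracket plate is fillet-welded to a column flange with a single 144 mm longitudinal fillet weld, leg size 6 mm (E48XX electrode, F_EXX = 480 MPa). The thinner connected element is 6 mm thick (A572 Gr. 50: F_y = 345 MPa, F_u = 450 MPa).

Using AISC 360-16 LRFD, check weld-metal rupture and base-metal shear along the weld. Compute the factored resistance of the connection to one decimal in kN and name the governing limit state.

131.9 kN (weld metal governs)

Weld metal: throat = 0.707×6 = 4.242 mm, L = 144 mm. φR_n = 0.75 × 0.6 × 480 × 4.242 × 144 = 131.9 kN.
Base metal shear (6 mm plate): yield φR_n = 1.0×0.6×345×6×144 = 178.8 kN; rupture φR_n = 0.75×0.6×450×6×144 = 175.0 kN; take 175.0 kN (rupture).
Governing: min(131.9, 175.0) = 131.9 kN → weld metal.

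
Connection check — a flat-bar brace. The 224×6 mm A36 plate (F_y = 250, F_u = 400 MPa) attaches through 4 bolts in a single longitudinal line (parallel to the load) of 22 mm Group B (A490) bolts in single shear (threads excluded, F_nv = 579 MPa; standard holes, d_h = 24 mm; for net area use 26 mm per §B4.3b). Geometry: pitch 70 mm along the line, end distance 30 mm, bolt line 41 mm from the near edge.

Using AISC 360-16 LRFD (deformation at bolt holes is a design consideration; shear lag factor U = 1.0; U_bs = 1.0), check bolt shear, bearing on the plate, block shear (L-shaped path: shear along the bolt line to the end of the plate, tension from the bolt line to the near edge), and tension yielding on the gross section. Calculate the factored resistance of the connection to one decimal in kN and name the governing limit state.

Bolt shear: A_b = π(22)²/4 = 380.13 mm². φR_n = 0.75 × 579 × 380.13 × 4 × 1 = 660.3 kN.
Bearing (6 mm plate, F_u = 400 MPa): end bolts L_c = 30 − 24/2 = 18, R_n = min(1.2×18×6×400, 2.4×22×6×400) = 51.84 kN/bolt; interior L_c = 70 − 24 = 46, R_n = 126.72 kN/bolt. φR_n = 0.75 × (1×51.84 + 3×126.72) = 324.0 kN.
Block shear: shear path 1×[30+3×70] = 1×240 mm, A_gv = 1440, A_nv = 1×(240 − 3.5×26)×6 = 894 mm²; tension to near edge: (41 − 0.5×26)×6 = 168 mm². R_n = min(0.6×400×894, 0.6×250×1440) + 1.0×400×168 = min(214.56, 216) + 67.2 = 281.76 kN. φR_n = 0.75 × 281.76 = 211.3 kN.
Tension yield (gross): A_g = 224×6 = 1344 mm². φR_n = 0.90 × 250 × 1344 = 302.4 kN.
Governing: min(660.3, 324.0, 211.3, 302.4) = 211.3 kN → block shear.

211.3 kN (block shear governs)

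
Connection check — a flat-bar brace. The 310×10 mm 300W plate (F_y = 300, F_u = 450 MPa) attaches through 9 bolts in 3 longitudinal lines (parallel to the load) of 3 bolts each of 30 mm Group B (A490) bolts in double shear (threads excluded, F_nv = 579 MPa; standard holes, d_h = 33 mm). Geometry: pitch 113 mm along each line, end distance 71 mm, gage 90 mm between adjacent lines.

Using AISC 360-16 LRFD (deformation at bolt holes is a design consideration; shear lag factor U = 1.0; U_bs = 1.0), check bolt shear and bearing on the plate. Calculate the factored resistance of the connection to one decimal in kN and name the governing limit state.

Bolt shear: A_b = π(30)²/4 = 706.86 mm². φR_n = 0.75 × 579 × 706.86 × 9 × 2 = 5525.2 kN.
Bearing (10 mm plate, F_u = 450 MPa): end bolts L_c = 71 − 33/2 = 54.5, R_n = min(1.2×54.5×10×450, 2.4×30×10×450) = 294.3 kN/bolt; interior L_c = 113 − 33 = 80, R_n = 324 kN/bolt. φR_n = 0.75 × (3×294.3 + 6×324) = 2120.2 kN.
Governing: min(5525.2, 2120.2) = 2120.2 kN → bearing.

2120.2 kN (bearing governs)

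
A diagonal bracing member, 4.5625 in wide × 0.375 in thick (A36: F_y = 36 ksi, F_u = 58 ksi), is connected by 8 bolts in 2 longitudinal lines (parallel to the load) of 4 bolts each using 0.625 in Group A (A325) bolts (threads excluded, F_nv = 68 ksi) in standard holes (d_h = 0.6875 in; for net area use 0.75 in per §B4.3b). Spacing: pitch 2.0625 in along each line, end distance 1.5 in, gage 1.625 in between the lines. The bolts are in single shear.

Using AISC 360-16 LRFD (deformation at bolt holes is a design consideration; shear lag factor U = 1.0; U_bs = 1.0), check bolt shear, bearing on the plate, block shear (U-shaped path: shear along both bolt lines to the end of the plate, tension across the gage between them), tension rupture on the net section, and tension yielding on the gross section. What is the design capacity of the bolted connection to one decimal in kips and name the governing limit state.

50.0 kips (net-section rupture governs)

Bolt shear: A_b = π(0.625)²/4 = 0.3068 in². φR_n = 0.75 × 68 × 0.3068 × 8 × 1 = 125.2 kips.
Bearing (0.375 in plate, F_u = 58 ksi): end bolts L_c = 1.5 − 0.6875/2 = 1.15625, R_n = min(1.2×1.15625×0.375×58, 2.4×0.625×0.375×58) = 30.178 kips/bolt; interior L_c = 2.0625 − 0.6875 = 1.375, R_n = 32.625 kips/bolt. φR_n = 0.75 × (2×30.178 + 6×32.625) = 192.1 kips.
Block shear: shear path 2×[1.5+3×2.0625] = 2×7.6875 in, A_gv = 5.7656, A_nv = 2×(7.6875 − 3.5×0.75)×0.375 = 3.7969 in²; tension across gage: (1.625 − 1×0.75)×0.375 = 0.32813 in². R_n = min(0.6×58×3.7969, 0.6×36×5.7656) + 1.0×58×0.32813 = min(132.13, 124.54) + 19.032 = 143.57 kips. φR_n = 0.75 × 143.57 = 107.7 kips.
Tension rupture (net): A_n = (4.5625 − 2×0.75)×0.375 = 1.1484 in² (U = 1.0, A_e = A_n). φR_n = 0.75 × 58 × 1.1484 = 50.0 kips.
Tension yield (gross): A_g = 4.5625×0.375 = 1.7109 in². φR_n = 0.90 × 36 × 1.7109 = 55.4 kips.
Governing: min(125.2, 192.1, 107.7, 50.0, 55.4) = 50.0 kips → net-section rupture.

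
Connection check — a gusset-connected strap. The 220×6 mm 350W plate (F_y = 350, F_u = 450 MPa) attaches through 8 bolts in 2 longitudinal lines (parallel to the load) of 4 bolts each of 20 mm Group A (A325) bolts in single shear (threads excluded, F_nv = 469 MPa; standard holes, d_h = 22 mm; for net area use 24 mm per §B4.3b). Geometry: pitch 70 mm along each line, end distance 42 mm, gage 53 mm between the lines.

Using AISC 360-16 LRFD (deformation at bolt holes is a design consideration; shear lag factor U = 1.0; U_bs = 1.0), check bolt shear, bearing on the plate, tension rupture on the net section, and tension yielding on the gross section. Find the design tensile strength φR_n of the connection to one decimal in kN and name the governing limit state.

Bolt shear: A_b = π(20)²/4 = 314.16 mm². φR_n = 0.75 × 469 × 314.16 × 8 × 1 = 884.0 kN.
Bearing (6 mm plate, F_u = 450 MPa): end bolts L_c = 42 − 22/2 = 31, R_n = min(1.2×31×6×450, 2.4×20×6×450) = 100.44 kN/bolt; interior L_c = 70 − 22 = 48, R_n = 129.6 kN/bolt. φR_n = 0.75 × (2×100.44 + 6×129.6) = 733.9 kN.
Tension rupture (net): A_n = (220 − 2×24)×6 = 1032 mm² (U = 1.0, A_e = A_n). φR_n = 0.75 × 450 × 1032 = 348.3 kN.
Tension yield (gross): A_g = 220×6 = 1320 mm². φR_n = 0.90 × 350 × 1320 = 415.8 kN.
Governing: min(884.0, 733.9, 348.3, 415.8) = 348.3 kN → net-section rupture.

348.3 kN (net-section rupture governs)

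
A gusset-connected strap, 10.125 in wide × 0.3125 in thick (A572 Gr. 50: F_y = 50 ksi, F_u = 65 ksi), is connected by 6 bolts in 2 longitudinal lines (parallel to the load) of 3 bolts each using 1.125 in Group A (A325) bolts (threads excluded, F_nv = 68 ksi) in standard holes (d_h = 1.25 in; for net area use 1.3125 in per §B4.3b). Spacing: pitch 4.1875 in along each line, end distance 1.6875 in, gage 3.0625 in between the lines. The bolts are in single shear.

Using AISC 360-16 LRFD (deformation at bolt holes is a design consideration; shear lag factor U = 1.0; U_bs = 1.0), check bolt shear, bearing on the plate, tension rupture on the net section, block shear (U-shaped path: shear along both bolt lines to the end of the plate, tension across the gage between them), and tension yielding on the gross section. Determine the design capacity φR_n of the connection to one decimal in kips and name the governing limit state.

Bolt shear: A_b = π(1.125)²/4 = 0.99402 in². φR_n = 0.75 × 68 × 0.99402 × 6 × 1 = 304.2 kips.
Bearing (0.3125 in plate, F_u = 65 ksi): end bolts L_c = 1.6875 − 1.25/2 = 1.0625, R_n = min(1.2×1.0625×0.3125×65, 2.4×1.125×0.3125×65) = 25.898 kips/bolt; interior L_c = 4.1875 − 1.25 = 2.9375, R_n = 54.844 kips/bolt. φR_n = 0.75 × (2×25.898 + 4×54.844) = 203.4 kips.
Tension rupture (net): A_n = (10.125 − 2×1.3125)×0.3125 = 2.3438 in² (U = 1.0, A_e = A_n). φR_n = 0.75 × 65 × 2.3438 = 114.3 kips.
Block shear: shear path 2×[1.6875+2×4.1875] = 2×10.0625 in, A_gv = 6.2891, A_nv = 2×(10.0625 − 2.5×1.3125)×0.3125 = 4.2383 in²; tension across gage: (3.0625 − 1×1.3125)×0.3125 = 0.54688 in². R_n = min(0.6×65×4.2383, 0.6×50×6.2891) + 1.0×65×0.54688 = min(165.29, 188.67) + 35.547 = 200.84 kips. φR_n = 0.75 × 200.84 = 150.6 kips.
Tension yield (gross): A_g = 10.125×0.3125 = 3.1641 in². φR_n = 0.90 × 50 × 3.1641 = 142.4 kips.
Governing: min(304.2, 203.4, 114.3, 150.6, 142.4) = 114.3 kips → net-section rupture.

114.3 kips (net-section rupture governs)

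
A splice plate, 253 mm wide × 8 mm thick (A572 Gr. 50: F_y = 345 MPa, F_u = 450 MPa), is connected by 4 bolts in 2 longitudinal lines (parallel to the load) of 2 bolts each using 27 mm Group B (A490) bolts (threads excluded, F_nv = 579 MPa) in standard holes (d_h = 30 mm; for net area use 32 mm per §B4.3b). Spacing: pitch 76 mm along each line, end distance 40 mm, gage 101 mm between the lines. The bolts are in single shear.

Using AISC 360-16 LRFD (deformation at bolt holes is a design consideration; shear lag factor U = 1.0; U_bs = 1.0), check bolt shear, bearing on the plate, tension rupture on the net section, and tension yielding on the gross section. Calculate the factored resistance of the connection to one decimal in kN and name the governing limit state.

460.1 kN (bearing governs)

Bolt shear: A_b = π(27)²/4 = 572.56 mm². φR_n = 0.75 × 579 × 572.56 × 4 × 1 = 994.5 kN.
Bearing (8 mm plate, F_u = 450 MPa): end bolts L_c = 40 − 30/2 = 25, R_n = min(1.2×25×8×450, 2.4×27×8×450) = 108 kN/bolt; interior L_c = 76 − 30 = 46, R_n = 198.72 kN/bolt. φR_n = 0.75 × (2×108 + 2×198.72) = 460.1 kN.
Tension rupture (net): A_n = (253 − 2×32)×8 = 1512 mm² (U = 1.0, A_e = A_n). φR_n = 0.75 × 450 × 1512 = 510.3 kN.
Tension yield (gross): A_g = 253×8 = 2024 mm². φR_n = 0.90 × 345 × 2024 = 628.5 kN.
Governing: min(994.5, 460.1, 510.3, 628.5) = 460.1 kN → bearing.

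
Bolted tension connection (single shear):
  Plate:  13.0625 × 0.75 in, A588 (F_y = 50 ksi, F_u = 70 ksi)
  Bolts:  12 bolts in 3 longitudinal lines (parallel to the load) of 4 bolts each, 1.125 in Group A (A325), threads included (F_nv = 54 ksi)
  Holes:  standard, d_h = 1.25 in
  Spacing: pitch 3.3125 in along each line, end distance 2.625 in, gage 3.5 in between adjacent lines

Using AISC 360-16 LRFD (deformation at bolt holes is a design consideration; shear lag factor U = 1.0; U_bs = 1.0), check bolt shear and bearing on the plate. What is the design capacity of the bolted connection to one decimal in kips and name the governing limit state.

483.1 kips (bolt shear governs)

Bolt shear: A_b = π(1.125)²/4 = 0.99402 in². φR_n = 0.75 × 54 × 0.99402 × 12 × 1 = 483.1 kips.
Bearing (0.75 in plate, F_u = 70 ksi): end bolts L_c = 2.625 − 1.25/2 = 2, R_n = min(1.2×2×0.75×70, 2.4×1.125×0.75×70) = 126 kips/bolt; interior L_c = 3.3125 − 1.25 = 2.0625, R_n = 129.94 kips/bolt. φR_n = 0.75 × (3×126 + 9×129.94) = 1160.6 kips.
Governing: min(483.1, 1160.6) = 483.1 kips → bolt shear.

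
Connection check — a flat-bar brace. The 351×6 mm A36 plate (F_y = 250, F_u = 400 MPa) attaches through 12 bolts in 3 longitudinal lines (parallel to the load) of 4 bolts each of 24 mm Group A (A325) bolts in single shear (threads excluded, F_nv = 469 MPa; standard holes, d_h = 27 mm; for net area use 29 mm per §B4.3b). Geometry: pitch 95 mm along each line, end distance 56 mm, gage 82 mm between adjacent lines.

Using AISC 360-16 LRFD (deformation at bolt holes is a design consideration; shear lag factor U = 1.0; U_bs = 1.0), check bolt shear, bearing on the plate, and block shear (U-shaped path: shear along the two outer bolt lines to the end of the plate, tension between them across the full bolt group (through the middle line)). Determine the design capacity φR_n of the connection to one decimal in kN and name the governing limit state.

651.2 kN (block shear governs)

Bolt shear: A_b = π(24)²/4 = 452.39 mm². φR_n = 0.75 × 469 × 452.39 × 12 × 1 = 1909.5 kN.
Bearing (6 mm plate, F_u = 400 MPa): end bolts L_c = 56 − 27/2 = 42.5, R_n = min(1.2×42.5×6×400, 2.4×24×6×400) = 122.4 kN/bolt; interior L_c = 95 − 27 = 68, R_n = 138.24 kN/bolt. φR_n = 0.75 × (3×122.4 + 9×138.24) = 1208.5 kN.
Block shear: shear path 2×[56+3×95] = 2×341 mm, A_gv = 4092, A_nv = 2×(341 − 3.5×29)×6 = 2874 mm²; tension across gage: (164 − 2×29)×6 = 636 mm². R_n = min(0.6×400×2874, 0.6×250×4092) + 1.0×400×636 = min(689.76, 613.8) + 254.4 = 868.2 kN. φR_n = 0.75 × 868.2 = 651.2 kN.
Governing: min(1909.5, 1208.5, 651.2) = 651.2 kN → block shear.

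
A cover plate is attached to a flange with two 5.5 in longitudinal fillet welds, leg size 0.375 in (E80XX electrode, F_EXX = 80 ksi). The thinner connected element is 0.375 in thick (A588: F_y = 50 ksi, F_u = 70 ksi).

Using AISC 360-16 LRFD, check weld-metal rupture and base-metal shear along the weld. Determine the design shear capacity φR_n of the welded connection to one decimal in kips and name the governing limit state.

Weld metal: throat = 0.707×0.375 = 0.26513 in, L = 2×5.5 = 11 in. φR_n = 0.75 × 0.6 × 80 × 0.26513 × 11 = 105.0 kips.
Base metal shear (0.375 in plate): yield φR_n = 1.0×0.6×50×0.375×11 = 123.8 kips; rupture φR_n = 0.75×0.6×70×0.375×11 = 129.9 kips; take 123.8 kips (yield).
Governing: min(105.0, 123.8) = 105.0 kips → weld metal.

105.0 kips (weld metal governs)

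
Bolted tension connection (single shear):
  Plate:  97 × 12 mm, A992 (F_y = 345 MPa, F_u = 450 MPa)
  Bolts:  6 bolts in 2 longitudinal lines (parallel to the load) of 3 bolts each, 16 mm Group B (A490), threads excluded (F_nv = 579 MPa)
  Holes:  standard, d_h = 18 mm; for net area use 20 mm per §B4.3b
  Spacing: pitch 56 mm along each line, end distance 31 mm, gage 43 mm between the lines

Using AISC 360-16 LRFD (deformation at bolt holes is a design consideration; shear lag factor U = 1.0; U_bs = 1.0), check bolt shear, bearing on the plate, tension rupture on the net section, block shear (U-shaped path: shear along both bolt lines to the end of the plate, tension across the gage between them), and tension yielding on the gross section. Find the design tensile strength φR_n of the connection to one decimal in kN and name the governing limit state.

Bolt shear: A_b = π(16)²/4 = 201.06 mm². φR_n = 0.75 × 579 × 201.06 × 6 × 1 = 523.9 kN.
Bearing (12 mm plate, F_u = 450 MPa): end bolts L_c = 31 − 18/2 = 22, R_n = min(1.2×22×12×450, 2.4×16×12×450) = 142.56 kN/bolt; interior L_c = 56 − 18 = 38, R_n = 207.36 kN/bolt. φR_n = 0.75 × (2×142.56 + 4×207.36) = 835.9 kN.
Tension rupture (net): A_n = (97 − 2×20)×12 = 684 mm² (U = 1.0, A_e = A_n). φR_n = 0.75 × 450 × 684 = 230.9 kN.
Block shear: shear path 2×[31+2×56] = 2×143 mm, A_gv = 3432, A_nv = 2×(143 − 2.5×20)×12 = 2232 mm²; tension across gage: (43 − 1×20)×12 = 276 mm². R_n = min(0.6×450×2232, 0.6×345×3432) + 1.0×450×276 = min(602.64, 710.42) + 124.2 = 726.84 kN. φR_n = 0.75 × 726.84 = 545.1 kN.
Tension yield (gross): A_g = 97×12 = 1164 mm². φR_n = 0.90 × 345 × 1164 = 361.4 kN.
Governing: min(523.9, 835.9, 230.9, 545.1, 361.4) = 230.9 kN → net-section rupture.

230.9 kN (net-section rupture governs)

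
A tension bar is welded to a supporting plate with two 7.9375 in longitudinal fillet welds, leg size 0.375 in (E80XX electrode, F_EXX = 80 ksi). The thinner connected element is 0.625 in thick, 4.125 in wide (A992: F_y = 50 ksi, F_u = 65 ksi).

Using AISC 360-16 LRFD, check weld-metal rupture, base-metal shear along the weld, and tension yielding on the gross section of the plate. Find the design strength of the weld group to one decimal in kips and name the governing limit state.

116.0 kips (gross-section yield governs)

Weld metal: throat = 0.707×0.375 = 0.26513 in, L = 2×7.9375 = 15.875 in. φR_n = 0.75 × 0.6 × 80 × 0.26513 × 15.875 = 151.5 kips.
Base metal shear (0.625 in plate): yield φR_n = 1.0×0.6×50×0.625×15.875 = 297.7 kips; rupture φR_n = 0.75×0.6×65×0.625×15.875 = 290.2 kips; take 290.2 kips (rupture).
Tension yield (gross): A_g = 4.125×0.625 = 2.5781 in². φR_n = 0.90 × 50 × 2.5781 = 116.0 kips.
Governing: min(151.5, 290.2, 116.0) = 116.0 kips → gross-section yield.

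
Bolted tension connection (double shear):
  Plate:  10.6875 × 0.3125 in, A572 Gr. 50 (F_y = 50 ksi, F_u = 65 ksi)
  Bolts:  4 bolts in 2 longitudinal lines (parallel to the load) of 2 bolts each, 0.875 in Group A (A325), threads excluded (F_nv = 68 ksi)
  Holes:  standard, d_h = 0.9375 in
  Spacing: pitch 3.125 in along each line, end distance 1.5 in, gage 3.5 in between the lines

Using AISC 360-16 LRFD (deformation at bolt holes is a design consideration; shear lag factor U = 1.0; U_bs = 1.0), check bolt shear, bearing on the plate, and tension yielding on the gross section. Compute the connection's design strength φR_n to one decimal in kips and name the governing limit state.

101.7 kips (bearing governs)

Bolt shear: A_b = π(0.875)²/4 = 0.60132 in². φR_n = 0.75 × 68 × 0.60132 × 4 × 2 = 245.3 kips.
Bearing (0.3125 in plate, F_u = 65 ksi): end bolts L_c = 1.5 − 0.9375/2 = 1.03125, R_n = min(1.2×1.03125×0.3125×65, 2.4×0.875×0.3125×65) = 25.137 kips/bolt; interior L_c = 3.125 − 0.9375 = 2.1875, R_n = 42.656 kips/bolt. φR_n = 0.75 × (2×25.137 + 2×42.656) = 101.7 kips.
Tension yield (gross): A_g = 10.6875×0.3125 = 3.3398 in². φR_n = 0.90 × 50 × 3.3398 = 150.3 kips.
Governing: min(245.3, 101.7, 150.3) = 101.7 kips → bearing.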